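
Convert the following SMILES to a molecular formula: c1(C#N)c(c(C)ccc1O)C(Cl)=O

C9H6ClNO2

Heavy atoms from the SMILES: 9 C, 1 Cl, 1 N, 2 O.
Implicit hydrogens by atom environment:
  4 × C (aromatic): no H
  2 × C (aromatic): 1 H each → 2
  2 × C: no H
  1 × C: 3 H
  1 × Cl: no H
  1 × N: no H
  1 × O: 1 H
  1 × O: no H
  Total hydrogens = 6.
Molecular formula: C9H6ClNO2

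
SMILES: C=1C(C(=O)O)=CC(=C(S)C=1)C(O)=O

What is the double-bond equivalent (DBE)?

6

Molecular formula from the SMILES: C8H6O4S.
DoU = (2C + 2 + N − H − X)/2 = (2·8 + 2 + 0 − 6 − 0)/2 = 12/2 = 6.
(Structurally: 1 ring(s) + 5 π bond(s) = 6.)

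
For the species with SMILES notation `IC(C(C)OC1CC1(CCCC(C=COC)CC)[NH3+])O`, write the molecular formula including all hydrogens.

C15H29INO3+

Heavy atoms from the SMILES: 15 C, 1 I, 1 N, 3 O.
Implicit hydrogens by atom environment:
  6 × C: 1 H each → 6
  5 × C: 2 H each → 10
  3 × C: 3 H each → 9
  2 × O: no H
  1 × C: no H
  1 × I: no H
  1 × N (charge +1): 3 H
  1 × O: 1 H
  Total hydrogens = 29.
Net charge +1.
Molecular formula: C15H29INO3+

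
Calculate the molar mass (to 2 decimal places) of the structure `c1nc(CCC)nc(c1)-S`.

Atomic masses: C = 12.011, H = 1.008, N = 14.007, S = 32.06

154.23

Molecular formula: C7H10N2S.
M = 7×12.011 + 10×1.008 + 2×14.007 + 1×32.06 = 154.23 g/mol.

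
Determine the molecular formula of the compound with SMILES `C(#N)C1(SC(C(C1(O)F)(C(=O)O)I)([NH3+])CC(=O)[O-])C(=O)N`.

Heavy atoms from the SMILES: 9 C, 1 F, 1 I, 3 N, 6 O, 1 S.
Implicit hydrogens by atom environment:
  8 × C: no H
  3 × O: no H
  2 × O: 1 H each → 2
  1 × C: 2 H
  1 × F: no H
  1 × I: no H
  1 × N (charge +1): 3 H
  1 × N: 2 H
  1 × N: no H
  1 × O (charge -1): no H
  1 × S: no H
  Total hydrogens = 9.
Molecular formula: C9H9FIN3O6S

C9H9FIN3O6S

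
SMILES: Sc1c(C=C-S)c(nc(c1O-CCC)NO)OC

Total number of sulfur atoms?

2

The symbol for sulfur appears 2 times in the SMILES.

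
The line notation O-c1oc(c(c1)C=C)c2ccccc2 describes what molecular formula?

Heavy atoms from the SMILES: 12 C, 2 O.
Implicit hydrogens by atom environment:
  6 × C (aromatic): 1 H each → 6
  4 × C (aromatic): no H
  1 × C: 2 H
  1 × C: 1 H
  1 × O: 1 H
  1 × O (aromatic): no H
  Total hydrogens = 10.
Molecular formula: C12H10O2

C12H10O2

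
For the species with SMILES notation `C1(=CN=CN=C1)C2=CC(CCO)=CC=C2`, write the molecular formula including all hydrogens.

C12H12N2O

Heavy atoms from the SMILES: 12 C, 2 N, 1 O.
Implicit hydrogens by atom environment:
  7 × C (aromatic): 1 H each → 7
  3 × C (aromatic): no H
  2 × C: 2 H each → 4
  2 × N (aromatic): no H
  1 × O: 1 H
  Total hydrogens = 12.
Molecular formula: C12H12N2O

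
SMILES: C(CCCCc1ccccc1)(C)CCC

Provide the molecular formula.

Heavy atoms from the SMILES: 15 C.
Implicit hydrogens by atom environment:
  6 × C: 2 H each → 12
  5 × C (aromatic): 1 H each → 5
  2 × C: 3 H each → 6
  1 × C: 1 H
  1 × C (aromatic): no H
  Total hydrogens = 24.
Molecular formula: C15H24

C15H24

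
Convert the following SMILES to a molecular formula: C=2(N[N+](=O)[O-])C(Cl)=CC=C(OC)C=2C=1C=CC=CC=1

Heavy atoms from the SMILES: 13 C, 1 Cl, 2 N, 3 O.
Implicit hydrogens by atom environment:
  7 × C (aromatic): 1 H each → 7
  5 × C (aromatic): no H
  2 × O: no H
  1 × C: 3 H
  1 × Cl: no H
  1 × N: 1 H
  1 × N (charge +1): no H
  1 × O (charge -1): no H
  Total hydrogens = 11.
Molecular formula: C13H11ClN2O3

C13H11ClN2O3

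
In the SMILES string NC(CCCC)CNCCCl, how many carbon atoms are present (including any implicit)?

8

The symbol for carbon appears 8 times in the SMILES. (Cl is a single chlorine, not C + l.)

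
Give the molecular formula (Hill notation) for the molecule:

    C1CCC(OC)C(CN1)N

C7H16N2O

Heavy atoms from the SMILES: 7 C, 2 N, 1 O.
Implicit hydrogens by atom environment:
  4 × C: 2 H each → 8
  2 × C: 1 H each → 2
  1 × C: 3 H
  1 × N: 2 H
  1 × N: 1 H
  1 × O: no H
  Total hydrogens = 16.
Molecular formula: C7H16N2O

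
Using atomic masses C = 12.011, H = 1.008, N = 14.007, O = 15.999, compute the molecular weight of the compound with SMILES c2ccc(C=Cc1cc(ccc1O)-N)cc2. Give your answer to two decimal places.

Molecular formula: C14H13NO.
M = 14×12.011 + 13×1.008 + 1×14.007 + 1×15.999 = 211.26 g/mol.

211.26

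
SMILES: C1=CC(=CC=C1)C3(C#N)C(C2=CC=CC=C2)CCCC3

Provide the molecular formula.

C19H19N

Heavy atoms from the SMILES: 19 C, 1 N.
Implicit hydrogens by atom environment:
  10 × C (aromatic): 1 H each → 10
  4 × C: 2 H each → 8
  2 × C: no H
  2 × C (aromatic): no H
  1 × C: 1 H
  1 × N: no H
  Total hydrogens = 19.
Molecular formula: C19H19N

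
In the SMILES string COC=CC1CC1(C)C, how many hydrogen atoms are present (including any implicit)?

14

Hydrogens are implicit in SMILES; fill each atom to its normal valence:
  3 × C: 3 H each → 9
  3 × C: 1 H each → 3
  1 × C: 2 H
  1 × C: no H
  1 × O: no H
  Total hydrogens = 14.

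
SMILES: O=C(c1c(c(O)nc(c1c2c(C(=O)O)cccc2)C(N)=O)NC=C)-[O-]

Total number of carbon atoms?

16

The symbol for carbon appears 16 times in the SMILES. Lowercase c denotes aromatic carbon and counts toward C.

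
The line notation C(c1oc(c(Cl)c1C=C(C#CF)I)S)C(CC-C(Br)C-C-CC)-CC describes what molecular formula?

C19H24BrClFIOS

Heavy atoms from the SMILES: 1 Br, 19 C, 1 Cl, 1 F, 1 I, 1 O, 1 S.
Implicit hydrogens by atom environment:
  7 × C: 2 H each → 14
  4 × C (aromatic): no H
  3 × C: 1 H each → 3
  3 × C: no H
  2 × C: 3 H each → 6
  1 × Br: no H
  1 × Cl: no H
  1 × F: no H
  1 × I: no H
  1 × O (aromatic): no H
  1 × S: 1 H
  Total hydrogens = 24.
Molecular formula: C19H24BrClFIOS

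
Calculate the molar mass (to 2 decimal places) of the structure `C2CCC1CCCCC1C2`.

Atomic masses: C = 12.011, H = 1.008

Molecular formula: C10H18.
M = 10×12.011 + 18×1.008 = 138.25 g/mol.

138.25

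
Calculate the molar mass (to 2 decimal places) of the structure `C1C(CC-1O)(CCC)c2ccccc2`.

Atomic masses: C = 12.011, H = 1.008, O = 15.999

Molecular formula: C13H18O.
M = 13×12.011 + 18×1.008 + 1×15.999 = 190.29 g/mol.

190.29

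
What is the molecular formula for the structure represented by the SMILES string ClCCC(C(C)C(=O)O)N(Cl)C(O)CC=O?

Heavy atoms from the SMILES: 9 C, 2 Cl, 1 N, 4 O.
Implicit hydrogens by atom environment:
  4 × C: 1 H each → 4
  3 × C: 2 H each → 6
  2 × Cl: no H
  2 × O: 1 H each → 2
  2 × O: no H
  1 × C: 3 H
  1 × C: no H
  1 × N: no H
  Total hydrogens = 15.
Molecular formula: C9H15Cl2NO4

C9H15Cl2NO4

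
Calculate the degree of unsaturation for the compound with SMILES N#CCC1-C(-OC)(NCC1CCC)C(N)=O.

4

Molecular formula from the SMILES: C11H19N3O2.
DoU = (2C + 2 + N − H − X)/2 = (2·11 + 2 + 3 − 19 − 0)/2 = 8/2 = 4.
(Structurally: 1 ring(s) + 3 π bond(s) = 4.)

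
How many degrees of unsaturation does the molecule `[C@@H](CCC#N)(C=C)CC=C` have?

Molecular formula from the SMILES: C9H13N.
DoU = (2C + 2 + N − H − X)/2 = (2·9 + 2 + 1 − 13 − 0)/2 = 8/2 = 4.
(Structurally: 0 ring(s) + 4 π bond(s) = 4.)

4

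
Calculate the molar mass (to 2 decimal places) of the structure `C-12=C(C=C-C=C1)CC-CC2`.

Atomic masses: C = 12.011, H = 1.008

132.21

Molecular formula: C10H12.
M = 10×12.011 + 12×1.008 = 132.21 g/mol.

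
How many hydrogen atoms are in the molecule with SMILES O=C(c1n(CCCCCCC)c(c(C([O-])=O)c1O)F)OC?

19

Hydrogens are implicit in SMILES; fill each atom to its normal valence:
  6 × C: 2 H each → 12
  4 × C (aromatic): no H
  3 × O: no H
  2 × C: 3 H each → 6
  2 × C: no H
  1 × F: no H
  1 × N (aromatic): no H
  1 × O: 1 H
  1 × O (charge -1): no H
  Total hydrogens = 19.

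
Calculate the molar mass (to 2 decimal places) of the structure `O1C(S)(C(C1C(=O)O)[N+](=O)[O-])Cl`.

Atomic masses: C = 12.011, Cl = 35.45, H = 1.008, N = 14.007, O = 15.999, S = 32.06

Molecular formula: C4H4ClNO5S.
M = 4×12.011 + 1×35.45 + 4×1.008 + 1×14.007 + 5×15.999 + 1×32.06 = 213.59 g/mol.

213.59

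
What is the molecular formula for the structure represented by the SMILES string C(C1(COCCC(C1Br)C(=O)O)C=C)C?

Heavy atoms from the SMILES: 1 Br, 11 C, 3 O.
Implicit hydrogens by atom environment:
  5 × C: 2 H each → 10
  3 × C: 1 H each → 3
  2 × C: no H
  2 × O: no H
  1 × Br: no H
  1 × C: 3 H
  1 × O: 1 H
  Total hydrogens = 17.
Molecular formula: C11H17BrO3

C11H17BrO3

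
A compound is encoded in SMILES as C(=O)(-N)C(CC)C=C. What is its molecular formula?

C6H11NO

Heavy atoms from the SMILES: 6 C, 1 N, 1 O.
Implicit hydrogens by atom environment:
  2 × C: 2 H each → 4
  2 × C: 1 H each → 2
  1 × C: 3 H
  1 × C: no H
  1 × N: 2 H
  1 × O: no H
  Total hydrogens = 11.
Molecular formula: C6H11NO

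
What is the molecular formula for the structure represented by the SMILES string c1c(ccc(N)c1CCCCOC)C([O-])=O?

C12H16NO3-

Heavy atoms from the SMILES: 12 C, 1 N, 3 O.
Implicit hydrogens by atom environment:
  4 × C: 2 H each → 8
  3 × C (aromatic): 1 H each → 3
  3 × C (aromatic): no H
  2 × O: no H
  1 × C: 3 H
  1 × C: no H
  1 × N: 2 H
  1 × O (charge -1): no H
  Total hydrogens = 16.
Net charge -1.
Molecular formula: C12H16NO3-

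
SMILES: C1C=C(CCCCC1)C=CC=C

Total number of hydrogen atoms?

Hydrogens are implicit in SMILES; fill each atom to its normal valence:
  7 × C: 2 H each → 14
  4 × C: 1 H each → 4
  1 × C: no H
  Total hydrogens = 18.

18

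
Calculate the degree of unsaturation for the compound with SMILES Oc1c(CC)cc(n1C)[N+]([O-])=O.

4

Molecular formula from the SMILES: C7H10N2O3.
DoU = (2C + 2 + N − H − X)/2 = (2·7 + 2 + 2 − 10 − 0)/2 = 8/2 = 4.
(Structurally: 1 ring(s) + 3 π bond(s) = 4.)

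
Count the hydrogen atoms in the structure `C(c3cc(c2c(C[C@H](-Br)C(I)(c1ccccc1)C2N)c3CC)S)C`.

Hydrogens are implicit in SMILES; fill each atom to its normal valence:
  6 × C (aromatic): 1 H each → 6
  6 × C (aromatic): no H
  3 × C: 2 H each → 6
  2 × C: 3 H each → 6
  2 × C: 1 H each → 2
  1 × Br: no H
  1 × C: no H
  1 × I: no H
  1 × N: 2 H
  1 × S: 1 H
  Total hydrogens = 23.

23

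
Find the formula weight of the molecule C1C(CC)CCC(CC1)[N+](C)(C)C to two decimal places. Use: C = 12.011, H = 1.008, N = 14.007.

184.35

Molecular formula: C12H26N+.
M = 12×12.011 + 26×1.008 + 1×14.007 = 184.35 g/mol.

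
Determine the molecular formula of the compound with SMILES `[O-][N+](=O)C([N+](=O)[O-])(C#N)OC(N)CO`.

C4H6N4O6

Heavy atoms from the SMILES: 4 C, 4 N, 6 O.
Implicit hydrogens by atom environment:
  3 × O: no H
  2 × C: no H
  2 × N (charge +1): no H
  2 × O (charge -1): no H
  1 × C: 2 H
  1 × C: 1 H
  1 × N: 2 H
  1 × N: no H
  1 × O: 1 H
  Total hydrogens = 6.
Molecular formula: C4H6N4O6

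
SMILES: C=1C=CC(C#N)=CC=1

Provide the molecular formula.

Heavy atoms from the SMILES: 7 C, 1 N.
Implicit hydrogens by atom environment:
  5 × C (aromatic): 1 H each → 5
  1 × C (aromatic): no H
  1 × C: no H
  1 × N: no H
  Total hydrogens = 5.
Molecular formula: C7H5N

C7H5N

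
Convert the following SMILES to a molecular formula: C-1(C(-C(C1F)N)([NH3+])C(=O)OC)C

Heavy atoms from the SMILES: 7 C, 1 F, 2 N, 2 O.
Implicit hydrogens by atom environment:
  3 × C: 1 H each → 3
  2 × C: 3 H each → 6
  2 × C: no H
  2 × O: no H
  1 × F: no H
  1 × N (charge +1): 3 H
  1 × N: 2 H
  Total hydrogens = 14.
Net charge +1.
Molecular formula: C7H14FN2O2+

C7H14FN2O2+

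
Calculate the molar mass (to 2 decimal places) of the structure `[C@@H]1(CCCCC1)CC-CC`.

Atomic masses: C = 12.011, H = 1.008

Molecular formula: C10H20.
M = 10×12.011 + 20×1.008 = 140.27 g/mol.

140.27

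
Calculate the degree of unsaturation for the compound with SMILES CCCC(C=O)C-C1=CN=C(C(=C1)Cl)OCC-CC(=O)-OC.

Molecular formula from the SMILES: C16H22ClNO4.
DoU = (2C + 2 + N − H − X)/2 = (2·16 + 2 + 1 − 22 − 1)/2 = 12/2 = 6.
(Structurally: 1 ring(s) + 5 π bond(s) = 6.)

6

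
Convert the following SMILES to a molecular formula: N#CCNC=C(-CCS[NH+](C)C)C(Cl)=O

Heavy atoms from the SMILES: 9 C, 1 Cl, 3 N, 1 O, 1 S.
Implicit hydrogens by atom environment:
  3 × C: 2 H each → 6
  3 × C: no H
  2 × C: 3 H each → 6
  1 × C: 1 H
  1 × Cl: no H
  1 × N: 1 H
  1 × N (charge +1): 1 H
  1 × N: no H
  1 × O: no H
  1 × S: no H
  Total hydrogens = 15.
Net charge +1.
Molecular formula: C9H15ClN3OS+

C9H15ClN3OS+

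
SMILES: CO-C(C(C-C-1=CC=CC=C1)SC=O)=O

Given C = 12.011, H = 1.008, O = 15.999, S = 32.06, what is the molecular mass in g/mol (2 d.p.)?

224.27

Molecular formula: C11H12O3S.
M = 11×12.011 + 12×1.008 + 3×15.999 + 1×32.06 = 224.27 g/mol.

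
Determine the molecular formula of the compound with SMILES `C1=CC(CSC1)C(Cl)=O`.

C6H7ClOS

Heavy atoms from the SMILES: 6 C, 1 Cl, 1 O, 1 S.
Implicit hydrogens by atom environment:
  3 × C: 1 H each → 3
  2 × C: 2 H each → 4
  1 × C: no H
  1 × Cl: no H
  1 × O: no H
  1 × S: no H
  Total hydrogens = 7.
Molecular formula: C6H7ClOS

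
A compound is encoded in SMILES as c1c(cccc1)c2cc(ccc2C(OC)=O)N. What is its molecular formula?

C14H13NO2

Heavy atoms from the SMILES: 14 C, 1 N, 2 O.
Implicit hydrogens by atom environment:
  8 × C (aromatic): 1 H each → 8
  4 × C (aromatic): no H
  2 × O: no H
  1 × C: 3 H
  1 × C: no H
  1 × N: 2 H
  Total hydrogens = 13.
Molecular formula: C14H13NO2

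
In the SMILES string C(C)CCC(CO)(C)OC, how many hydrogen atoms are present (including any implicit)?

18

Hydrogens are implicit in SMILES; fill each atom to its normal valence:
  4 × C: 2 H each → 8
  3 × C: 3 H each → 9
  1 × C: no H
  1 × O: 1 H
  1 × O: no H
  Total hydrogens = 18.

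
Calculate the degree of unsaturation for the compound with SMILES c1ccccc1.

Molecular formula from the SMILES: C6H6.
DoU = (2C + 2 + N − H − X)/2 = (2·6 + 2 + 0 − 6 − 0)/2 = 8/2 = 4.
(Structurally: 1 ring(s) + 3 π bond(s) = 4.)

4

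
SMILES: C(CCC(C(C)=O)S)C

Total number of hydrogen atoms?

Hydrogens are implicit in SMILES; fill each atom to its normal valence:
  3 × C: 2 H each → 6
  2 × C: 3 H each → 6
  1 × C: 1 H
  1 × C: no H
  1 × O: no H
  1 × S: 1 H
  Total hydrogens = 14.

14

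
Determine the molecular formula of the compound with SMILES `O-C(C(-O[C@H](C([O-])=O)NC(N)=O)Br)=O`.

C5H6BrN2O6-

Heavy atoms from the SMILES: 1 Br, 5 C, 2 N, 6 O.
Implicit hydrogens by atom environment:
  4 × O: no H
  3 × C: no H
  2 × C: 1 H each → 2
  1 × Br: no H
  1 × N: 2 H
  1 × N: 1 H
  1 × O: 1 H
  1 × O (charge -1): no H
  Total hydrogens = 6.
Net charge -1.
Molecular formula: C5H6BrN2O6-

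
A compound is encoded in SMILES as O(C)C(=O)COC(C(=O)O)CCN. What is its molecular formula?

Heavy atoms from the SMILES: 7 C, 1 N, 5 O.
Implicit hydrogens by atom environment:
  4 × O: no H
  3 × C: 2 H each → 6
  2 × C: no H
  1 × C: 3 H
  1 × C: 1 H
  1 × N: 2 H
  1 × O: 1 H
  Total hydrogens = 13.
Molecular formula: C7H13NO5

C7H13NO5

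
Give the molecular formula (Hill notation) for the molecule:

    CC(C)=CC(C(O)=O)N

Heavy atoms from the SMILES: 6 C, 1 N, 2 O.
Implicit hydrogens by atom environment:
  2 × C: 3 H each → 6
  2 × C: 1 H each → 2
  2 × C: no H
  1 × N: 2 H
  1 × O: 1 H
  1 × O: no H
  Total hydrogens = 11.
Molecular formula: C6H11NO2

C6H11NO2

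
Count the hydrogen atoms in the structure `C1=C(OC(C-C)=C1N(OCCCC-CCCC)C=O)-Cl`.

Hydrogens are implicit in SMILES; fill each atom to its normal valence:
  8 × C: 2 H each → 16
  3 × C (aromatic): no H
  2 × C: 3 H each → 6
  2 × O: no H
  1 × C (aromatic): 1 H
  1 × C: 1 H
  1 × Cl: no H
  1 × N: no H
  1 × O (aromatic): no H
  Total hydrogens = 24.

24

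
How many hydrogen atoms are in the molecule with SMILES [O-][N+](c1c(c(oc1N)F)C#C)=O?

3

Hydrogens are implicit in SMILES; fill each atom to its normal valence:
  4 × C (aromatic): no H
  1 × C: 1 H
  1 × C: no H
  1 × F: no H
  1 × N: 2 H
  1 × N (charge +1): no H
  1 × O (aromatic): no H
  1 × O: no H
  1 × O (charge -1): no H
  Total hydrogens = 3.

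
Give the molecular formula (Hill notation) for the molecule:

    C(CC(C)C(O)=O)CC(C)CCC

C11H22O2

Heavy atoms from the SMILES: 11 C, 2 O.
Implicit hydrogens by atom environment:
  5 × C: 2 H each → 10
  3 × C: 3 H each → 9
  2 × C: 1 H each → 2
  1 × C: no H
  1 × O: 1 H
  1 × O: no H
  Total hydrogens = 22.
Molecular formula: C11H22O2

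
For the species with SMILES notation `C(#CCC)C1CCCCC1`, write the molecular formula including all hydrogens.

C10H16

Heavy atoms from the SMILES: 10 C.
Implicit hydrogens by atom environment:
  6 × C: 2 H each → 12
  2 × C: no H
  1 × C: 3 H
  1 × C: 1 H
  Total hydrogens = 16.
Molecular formula: C10H16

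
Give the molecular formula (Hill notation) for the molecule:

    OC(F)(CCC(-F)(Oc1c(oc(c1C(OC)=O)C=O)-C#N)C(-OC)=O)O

Heavy atoms from the SMILES: 14 C, 2 F, 1 N, 9 O.
Implicit hydrogens by atom environment:
  6 × O: no H
  5 × C: no H
  4 × C (aromatic): no H
  2 × C: 3 H each → 6
  2 × C: 2 H each → 4
  2 × F: no H
  2 × O: 1 H each → 2
  1 × C: 1 H
  1 × N: no H
  1 × O (aromatic): no H
  Total hydrogens = 13.
Molecular formula: C14H13F2NO9

C14H13F2NO9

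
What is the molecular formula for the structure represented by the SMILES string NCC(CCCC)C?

Heavy atoms from the SMILES: 7 C, 1 N.
Implicit hydrogens by atom environment:
  4 × C: 2 H each → 8
  2 × C: 3 H each → 6
  1 × C: 1 H
  1 × N: 2 H
  Total hydrogens = 17.
Molecular formula: C7H17N

C7H17N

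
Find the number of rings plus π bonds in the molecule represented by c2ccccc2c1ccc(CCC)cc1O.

Molecular formula from the SMILES: C15H16O.
DoU = (2C + 2 + N − H − X)/2 = (2·15 + 2 + 0 − 16 − 0)/2 = 16/2 = 8.
(Structurally: 2 ring(s) + 6 π bond(s) = 8.)

8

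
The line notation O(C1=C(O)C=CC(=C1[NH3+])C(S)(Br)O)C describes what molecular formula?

C8H11BrNO3S+

Heavy atoms from the SMILES: 1 Br, 8 C, 1 N, 3 O, 1 S.
Implicit hydrogens by atom environment:
  4 × C (aromatic): no H
  2 × C (aromatic): 1 H each → 2
  2 × O: 1 H each → 2
  1 × Br: no H
  1 × C: 3 H
  1 × C: no H
  1 × N (charge +1): 3 H
  1 × O: no H
  1 × S: 1 H
  Total hydrogens = 11.
Net charge +1.
Molecular formula: C8H11BrNO3S+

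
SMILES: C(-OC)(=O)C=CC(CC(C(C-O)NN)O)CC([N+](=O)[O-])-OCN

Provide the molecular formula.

C12H24N4O7

Heavy atoms from the SMILES: 12 C, 4 N, 7 O.
Implicit hydrogens by atom environment:
  6 × C: 1 H each → 6
  4 × C: 2 H each → 8
  4 × O: no H
  2 × N: 2 H each → 4
  2 × O: 1 H each → 2
  1 × C: 3 H
  1 × C: no H
  1 × N: 1 H
  1 × N (charge +1): no H
  1 × O (charge -1): no H
  Total hydrogens = 24.
Molecular formula: C12H24N4O7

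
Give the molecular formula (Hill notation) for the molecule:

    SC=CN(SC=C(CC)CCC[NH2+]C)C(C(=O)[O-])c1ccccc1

Heavy atoms from the SMILES: 18 C, 2 N, 2 O, 2 S.
Implicit hydrogens by atom environment:
  5 × C (aromatic): 1 H each → 5
  4 × C: 2 H each → 8
  4 × C: 1 H each → 4
  2 × C: 3 H each → 6
  2 × C: no H
  1 × C (aromatic): no H
  1 × N (charge +1): 2 H
  1 × N: no H
  1 × O: no H
  1 × O (charge -1): no H
  1 × S: 1 H
  1 × S: no H
  Total hydrogens = 26.
Molecular formula: C18H26N2O2S2

C18H26N2O2S2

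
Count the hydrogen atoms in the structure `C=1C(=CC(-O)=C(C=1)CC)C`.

12

Hydrogens are implicit in SMILES; fill each atom to its normal valence:
  3 × C (aromatic): 1 H each → 3
  3 × C (aromatic): no H
  2 × C: 3 H each → 6
  1 × C: 2 H
  1 × O: 1 H
  Total hydrogens = 12.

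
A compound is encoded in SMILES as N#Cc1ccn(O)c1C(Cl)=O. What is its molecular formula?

C6H3ClN2O2

Heavy atoms from the SMILES: 6 C, 1 Cl, 2 N, 2 O.
Implicit hydrogens by atom environment:
  2 × C (aromatic): 1 H each → 2
  2 × C (aromatic): no H
  2 × C: no H
  1 × Cl: no H
  1 × N (aromatic): no H
  1 × N: no H
  1 × O: 1 H
  1 × O: no H
  Total hydrogens = 3.
Molecular formula: C6H3ClN2O2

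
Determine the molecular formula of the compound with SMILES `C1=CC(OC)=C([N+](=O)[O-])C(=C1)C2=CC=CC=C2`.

C13H11NO3

Heavy atoms from the SMILES: 13 C, 1 N, 3 O.
Implicit hydrogens by atom environment:
  8 × C (aromatic): 1 H each → 8
  4 × C (aromatic): no H
  2 × O: no H
  1 × C: 3 H
  1 × N (charge +1): no H
  1 × O (charge -1): no H
  Total hydrogens = 11.
Molecular formula: C13H11NO3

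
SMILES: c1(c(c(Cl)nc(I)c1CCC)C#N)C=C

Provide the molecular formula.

C11H10ClIN2

Heavy atoms from the SMILES: 11 C, 1 Cl, 1 I, 2 N.
Implicit hydrogens by atom environment:
  5 × C (aromatic): no H
  3 × C: 2 H each → 6
  1 × C: 3 H
  1 × C: 1 H
  1 × C: no H
  1 × Cl: no H
  1 × I: no H
  1 × N (aromatic): no H
  1 × N: no H
  Total hydrogens = 10.
Molecular formula: C11H10ClIN2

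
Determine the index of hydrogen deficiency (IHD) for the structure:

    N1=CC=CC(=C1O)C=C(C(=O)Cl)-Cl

6

Molecular formula from the SMILES: C8H5Cl2NO2.
DoU = (2C + 2 + N − H − X)/2 = (2·8 + 2 + 1 − 5 − 2)/2 = 12/2 = 6.
(Structurally: 1 ring(s) + 5 π bond(s) = 6.)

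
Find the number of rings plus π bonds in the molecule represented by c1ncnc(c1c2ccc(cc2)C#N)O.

10

Molecular formula from the SMILES: C11H7N3O.
DoU = (2C + 2 + N − H − X)/2 = (2·11 + 2 + 3 − 7 − 0)/2 = 20/2 = 10.
(Structurally: 2 ring(s) + 8 π bond(s) = 10.)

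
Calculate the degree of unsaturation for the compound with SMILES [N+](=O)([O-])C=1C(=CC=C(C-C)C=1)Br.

5

Molecular formula from the SMILES: C8H8BrNO2.
DoU = (2C + 2 + N − H − X)/2 = (2·8 + 2 + 1 − 8 − 1)/2 = 10/2 = 5.
(Structurally: 1 ring(s) + 4 π bond(s) = 5.)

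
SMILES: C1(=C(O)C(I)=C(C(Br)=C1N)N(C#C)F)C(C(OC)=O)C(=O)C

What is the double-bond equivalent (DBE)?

Molecular formula from the SMILES: C13H11BrFIN2O4.
DoU = (2C + 2 + N − H − X)/2 = (2·13 + 2 + 2 − 11 − 3)/2 = 16/2 = 8.
(Structurally: 1 ring(s) + 7 π bond(s) = 8.)

8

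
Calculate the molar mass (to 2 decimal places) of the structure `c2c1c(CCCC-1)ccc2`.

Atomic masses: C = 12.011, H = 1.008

Molecular formula: C10H12.
M = 10×12.011 + 12×1.008 = 132.21 g/mol.

132.21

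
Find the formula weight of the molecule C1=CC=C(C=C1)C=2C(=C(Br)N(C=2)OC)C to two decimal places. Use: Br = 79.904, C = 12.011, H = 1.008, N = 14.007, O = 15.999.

Molecular formula: C12H12BrNO.
M = 1×79.904 + 12×12.011 + 12×1.008 + 1×14.007 + 1×15.999 = 266.14 g/mol.

266.14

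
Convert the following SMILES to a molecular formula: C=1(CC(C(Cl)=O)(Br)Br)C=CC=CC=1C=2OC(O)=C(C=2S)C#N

C14H8Br2ClNO3S

Heavy atoms from the SMILES: 2 Br, 14 C, 1 Cl, 1 N, 3 O, 1 S.
Implicit hydrogens by atom environment:
  6 × C (aromatic): no H
  4 × C (aromatic): 1 H each → 4
  3 × C: no H
  2 × Br: no H
  1 × C: 2 H
  1 × Cl: no H
  1 × N: no H
  1 × O: 1 H
  1 × O (aromatic): no H
  1 × O: no H
  1 × S: 1 H
  Total hydrogens = 8.
Molecular formula: C14H8Br2ClNO3S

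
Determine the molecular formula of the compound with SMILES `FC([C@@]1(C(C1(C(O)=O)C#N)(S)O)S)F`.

C6H5F2NO3S2

Heavy atoms from the SMILES: 6 C, 2 F, 1 N, 3 O, 2 S.
Implicit hydrogens by atom environment:
  5 × C: no H
  2 × F: no H
  2 × O: 1 H each → 2
  2 × S: 1 H each → 2
  1 × C: 1 H
  1 × N: no H
  1 × O: no H
  Total hydrogens = 5.
Molecular formula: C6H5F2NO3S2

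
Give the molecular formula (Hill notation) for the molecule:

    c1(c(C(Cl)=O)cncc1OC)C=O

Heavy atoms from the SMILES: 8 C, 1 Cl, 1 N, 3 O.
Implicit hydrogens by atom environment:
  3 × C (aromatic): no H
  3 × O: no H
  2 × C (aromatic): 1 H each → 2
  1 × C: 3 H
  1 × C: 1 H
  1 × C: no H
  1 × Cl: no H
  1 × N (aromatic): no H
  Total hydrogens = 6.
Molecular formula: C8H6ClNO3

C8H6ClNO3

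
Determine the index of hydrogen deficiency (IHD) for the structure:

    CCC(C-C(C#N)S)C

2

Molecular formula from the SMILES: C7H13NS.
DoU = (2C + 2 + N − H − X)/2 = (2·7 + 2 + 1 − 13 − 0)/2 = 4/2 = 2.
(Structurally: 0 ring(s) + 2 π bond(s) = 2.)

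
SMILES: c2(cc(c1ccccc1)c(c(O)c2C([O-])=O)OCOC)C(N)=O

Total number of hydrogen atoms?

14

Hydrogens are implicit in SMILES; fill each atom to its normal valence:
  6 × C (aromatic): 1 H each → 6
  6 × C (aromatic): no H
  4 × O: no H
  2 × C: no H
  1 × C: 3 H
  1 × C: 2 H
  1 × N: 2 H
  1 × O: 1 H
  1 × O (charge -1): no H
  Total hydrogens = 14.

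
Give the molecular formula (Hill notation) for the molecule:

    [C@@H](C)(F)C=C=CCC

C7H11F

Heavy atoms from the SMILES: 7 C, 1 F.
Implicit hydrogens by atom environment:
  3 × C: 1 H each → 3
  2 × C: 3 H each → 6
  1 × C: 2 H
  1 × C: no H
  1 × F: no H
  Total hydrogens = 11.
Molecular formula: C7H11F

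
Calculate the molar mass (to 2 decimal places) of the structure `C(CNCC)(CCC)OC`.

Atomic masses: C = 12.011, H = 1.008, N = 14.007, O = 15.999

Molecular formula: C8H19NO.
M = 8×12.011 + 19×1.008 + 1×14.007 + 1×15.999 = 145.25 g/mol.

145.25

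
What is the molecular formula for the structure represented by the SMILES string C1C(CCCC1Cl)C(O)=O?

Heavy atoms from the SMILES: 7 C, 1 Cl, 2 O.
Implicit hydrogens by atom environment:
  4 × C: 2 H each → 8
  2 × C: 1 H each → 2
  1 × C: no H
  1 × Cl: no H
  1 × O: 1 H
  1 × O: no H
  Total hydrogens = 11.
Molecular formula: C7H11ClO2

C7H11ClO2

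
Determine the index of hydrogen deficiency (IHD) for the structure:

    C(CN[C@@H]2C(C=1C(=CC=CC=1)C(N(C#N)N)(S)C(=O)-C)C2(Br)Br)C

Molecular formula from the SMILES: C16H20Br2N4OS.
DoU = (2C + 2 + N − H − X)/2 = (2·16 + 2 + 4 − 20 − 2)/2 = 16/2 = 8.
(Structurally: 2 ring(s) + 6 π bond(s) = 8.)

8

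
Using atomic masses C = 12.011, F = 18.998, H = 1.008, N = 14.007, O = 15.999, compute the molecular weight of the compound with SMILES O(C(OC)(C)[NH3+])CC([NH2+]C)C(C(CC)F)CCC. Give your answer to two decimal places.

Molecular formula: [C13H31FN2O2]2+.
M = 13×12.011 + 1×18.998 + 31×1.008 + 2×14.007 + 2×15.999 = 266.40 g/mol.

266.40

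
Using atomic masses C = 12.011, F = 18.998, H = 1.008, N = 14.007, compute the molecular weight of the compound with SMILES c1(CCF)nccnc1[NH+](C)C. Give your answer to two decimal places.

170.21

Molecular formula: C8H13FN3+.
M = 8×12.011 + 1×18.998 + 13×1.008 + 3×14.007 = 170.21 g/mol.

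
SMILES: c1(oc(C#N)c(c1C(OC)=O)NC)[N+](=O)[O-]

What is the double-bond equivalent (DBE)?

Molecular formula from the SMILES: C8H7N3O5.
DoU = (2C + 2 + N − H − X)/2 = (2·8 + 2 + 3 − 7 − 0)/2 = 14/2 = 7.
(Structurally: 1 ring(s) + 6 π bond(s) = 7.)

7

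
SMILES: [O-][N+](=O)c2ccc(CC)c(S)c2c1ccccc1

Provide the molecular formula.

C14H13NO2S

Heavy atoms from the SMILES: 14 C, 1 N, 2 O, 1 S.
Implicit hydrogens by atom environment:
  7 × C (aromatic): 1 H each → 7
  5 × C (aromatic): no H
  1 × C: 3 H
  1 × C: 2 H
  1 × N (charge +1): no H
  1 × O: no H
  1 × O (charge -1): no H
  1 × S: 1 H
  Total hydrogens = 13.
Molecular formula: C14H13NO2S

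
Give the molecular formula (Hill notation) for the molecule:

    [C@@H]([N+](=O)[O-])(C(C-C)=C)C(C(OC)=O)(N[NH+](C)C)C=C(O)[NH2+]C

[C13H26N4O5]2+

Heavy atoms from the SMILES: 13 C, 4 N, 5 O.
Implicit hydrogens by atom environment:
  5 × C: 3 H each → 15
  4 × C: no H
  3 × O: no H
  2 × C: 2 H each → 4
  2 × C: 1 H each → 2
  1 × N (charge +1): 2 H
  1 × N: 1 H
  1 × N (charge +1): 1 H
  1 × N (charge +1): no H
  1 × O: 1 H
  1 × O (charge -1): no H
  Total hydrogens = 26.
Net charge +2.
Molecular formula: [C13H26N4O5]2+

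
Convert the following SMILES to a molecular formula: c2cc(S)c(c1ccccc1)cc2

Heavy atoms from the SMILES: 12 C, 1 S.
Implicit hydrogens by atom environment:
  9 × C (aromatic): 1 H each → 9
  3 × C (aromatic): no H
  1 × S: 1 H
  Total hydrogens = 10.
Molecular formula: C12H10S

C12H10S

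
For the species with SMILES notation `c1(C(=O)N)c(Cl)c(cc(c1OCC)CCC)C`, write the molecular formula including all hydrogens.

Heavy atoms from the SMILES: 13 C, 1 Cl, 1 N, 2 O.
Implicit hydrogens by atom environment:
  5 × C (aromatic): no H
  3 × C: 3 H each → 9
  3 × C: 2 H each → 6
  2 × O: no H
  1 × C (aromatic): 1 H
  1 × C: no H
  1 × Cl: no H
  1 × N: 2 H
  Total hydrogens = 18.
Molecular formula: C13H18ClNO2

C13H18ClNO2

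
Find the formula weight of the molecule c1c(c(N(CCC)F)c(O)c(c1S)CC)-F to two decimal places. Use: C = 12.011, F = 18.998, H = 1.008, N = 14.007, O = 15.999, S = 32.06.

Molecular formula: C11H15F2NOS.
M = 11×12.011 + 2×18.998 + 15×1.008 + 1×14.007 + 1×15.999 + 1×32.06 = 247.30 g/mol.

247.30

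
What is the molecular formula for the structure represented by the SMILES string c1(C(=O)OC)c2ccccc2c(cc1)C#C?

Heavy atoms from the SMILES: 14 C, 2 O.
Implicit hydrogens by atom environment:
  6 × C (aromatic): 1 H each → 6
  4 × C (aromatic): no H
  2 × C: no H
  2 × O: no H
  1 × C: 3 H
  1 × C: 1 H
  Total hydrogens = 10.
Molecular formula: C14H10O2

C14H10O2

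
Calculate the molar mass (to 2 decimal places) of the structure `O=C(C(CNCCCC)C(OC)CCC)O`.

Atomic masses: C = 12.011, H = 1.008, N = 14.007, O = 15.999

231.34

Molecular formula: C12H25NO3.
M = 12×12.011 + 25×1.008 + 1×14.007 + 3×15.999 = 231.34 g/mol.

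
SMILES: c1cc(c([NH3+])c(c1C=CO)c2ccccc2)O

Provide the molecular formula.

C14H14NO2+

Heavy atoms from the SMILES: 14 C, 1 N, 2 O.
Implicit hydrogens by atom environment:
  7 × C (aromatic): 1 H each → 7
  5 × C (aromatic): no H
  2 × C: 1 H each → 2
  2 × O: 1 H each → 2
  1 × N (charge +1): 3 H
  Total hydrogens = 14.
Net charge +1.
Molecular formula: C14H14NO2+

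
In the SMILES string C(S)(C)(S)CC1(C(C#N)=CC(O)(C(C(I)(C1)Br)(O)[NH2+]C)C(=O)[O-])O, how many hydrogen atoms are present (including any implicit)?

18

Hydrogens are implicit in SMILES; fill each atom to its normal valence:
  8 × C: no H
  3 × O: 1 H each → 3
  2 × C: 3 H each → 6
  2 × C: 2 H each → 4
  2 × S: 1 H each → 2
  1 × Br: no H
  1 × C: 1 H
  1 × I: no H
  1 × N (charge +1): 2 H
  1 × N: no H
  1 × O: no H
  1 × O (charge -1): no H
  Total hydrogens = 18.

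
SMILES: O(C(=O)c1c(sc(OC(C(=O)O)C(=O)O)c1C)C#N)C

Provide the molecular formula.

Heavy atoms from the SMILES: 11 C, 1 N, 7 O, 1 S.
Implicit hydrogens by atom environment:
  5 × O: no H
  4 × C (aromatic): no H
  4 × C: no H
  2 × C: 3 H each → 6
  2 × O: 1 H each → 2
  1 × C: 1 H
  1 × N: no H
  1 × S (aromatic): no H
  Total hydrogens = 9.
Molecular formula: C11H9NO7S

C11H9NO7S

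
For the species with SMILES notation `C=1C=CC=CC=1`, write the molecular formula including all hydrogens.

C6H6

Heavy atoms from the SMILES: 6 C.
Implicit hydrogens by atom environment:
  6 × C (aromatic): 1 H each → 6
  Total hydrogens = 6.
Molecular formula: C6H6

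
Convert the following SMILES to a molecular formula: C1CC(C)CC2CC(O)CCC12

C11H20O

Heavy atoms from the SMILES: 11 C, 1 O.
Implicit hydrogens by atom environment:
  6 × C: 2 H each → 12
  4 × C: 1 H each → 4
  1 × C: 3 H
  1 × O: 1 H
  Total hydrogens = 20.
Molecular formula: C11H20O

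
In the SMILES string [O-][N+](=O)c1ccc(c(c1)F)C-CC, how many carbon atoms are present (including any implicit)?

The symbol for carbon appears 9 times in the SMILES. Lowercase c denotes aromatic carbon and counts toward C.

9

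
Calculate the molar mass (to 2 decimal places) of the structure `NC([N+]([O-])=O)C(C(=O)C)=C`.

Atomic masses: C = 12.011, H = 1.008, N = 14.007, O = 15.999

Molecular formula: C5H8N2O3.
M = 5×12.011 + 8×1.008 + 2×14.007 + 3×15.999 = 144.13 g/mol.

144.13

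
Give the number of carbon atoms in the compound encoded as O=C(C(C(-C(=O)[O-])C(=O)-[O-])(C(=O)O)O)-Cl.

The symbol for carbon appears 6 times in the SMILES. (Cl is a single chlorine, not C + l.)

6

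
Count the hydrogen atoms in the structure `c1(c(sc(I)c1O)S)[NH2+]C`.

Hydrogens are implicit in SMILES; fill each atom to its normal valence:
  4 × C (aromatic): no H
  1 × C: 3 H
  1 × I: no H
  1 × N (charge +1): 2 H
  1 × O: 1 H
  1 × S: 1 H
  1 × S (aromatic): no H
  Total hydrogens = 7.

7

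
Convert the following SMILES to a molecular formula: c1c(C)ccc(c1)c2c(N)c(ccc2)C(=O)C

Heavy atoms from the SMILES: 15 C, 1 N, 1 O.
Implicit hydrogens by atom environment:
  7 × C (aromatic): 1 H each → 7
  5 × C (aromatic): no H
  2 × C: 3 H each → 6
  1 × C: no H
  1 × N: 2 H
  1 × O: no H
  Total hydrogens = 15.
Molecular formula: C15H15NO

C15H15NO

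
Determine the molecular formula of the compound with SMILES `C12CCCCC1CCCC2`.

C10H18

Heavy atoms from the SMILES: 10 C.
Implicit hydrogens by atom environment:
  8 × C: 2 H each → 16
  2 × C: 1 H each → 2
  Total hydrogens = 18.
Molecular formula: C10H18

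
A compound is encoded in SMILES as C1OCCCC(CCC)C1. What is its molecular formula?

C9H18O

Heavy atoms from the SMILES: 9 C, 1 O.
Implicit hydrogens by atom environment:
  7 × C: 2 H each → 14
  1 × C: 3 H
  1 × C: 1 H
  1 × O: no H
  Total hydrogens = 18.
Molecular formula: C9H18O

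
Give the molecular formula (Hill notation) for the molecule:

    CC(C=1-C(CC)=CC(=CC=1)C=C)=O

C12H14O

Heavy atoms from the SMILES: 12 C, 1 O.
Implicit hydrogens by atom environment:
  3 × C (aromatic): 1 H each → 3
  3 × C (aromatic): no H
  2 × C: 3 H each → 6
  2 × C: 2 H each → 4
  1 × C: 1 H
  1 × C: no H
  1 × O: no H
  Total hydrogens = 14.
Molecular formula: C12H14O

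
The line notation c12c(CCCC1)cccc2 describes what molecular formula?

C10H12

Heavy atoms from the SMILES: 10 C.
Implicit hydrogens by atom environment:
  4 × C: 2 H each → 8
  4 × C (aromatic): 1 H each → 4
  2 × C (aromatic): no H
  Total hydrogens = 12.
Molecular formula: C10H12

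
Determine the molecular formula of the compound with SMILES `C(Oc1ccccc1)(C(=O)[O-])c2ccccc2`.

C14H11O3-

Heavy atoms from the SMILES: 14 C, 3 O.
Implicit hydrogens by atom environment:
  10 × C (aromatic): 1 H each → 10
  2 × C (aromatic): no H
  2 × O: no H
  1 × C: 1 H
  1 × C: no H
  1 × O (charge -1): no H
  Total hydrogens = 11.
Net charge -1.
Molecular formula: C14H11O3-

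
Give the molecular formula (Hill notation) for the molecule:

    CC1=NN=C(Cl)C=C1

Heavy atoms from the SMILES: 5 C, 1 Cl, 2 N.
Implicit hydrogens by atom environment:
  2 × C (aromatic): 1 H each → 2
  2 × C (aromatic): no H
  2 × N (aromatic): no H
  1 × C: 3 H
  1 × Cl: no H
  Total hydrogens = 5.
Molecular formula: C5H5ClN2

C5H5ClN2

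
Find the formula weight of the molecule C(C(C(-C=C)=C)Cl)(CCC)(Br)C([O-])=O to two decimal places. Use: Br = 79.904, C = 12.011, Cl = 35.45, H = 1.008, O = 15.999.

280.57

Molecular formula: C10H13BrClO2-.
M = 1×79.904 + 10×12.011 + 1×35.45 + 13×1.008 + 2×15.999 = 280.57 g/mol.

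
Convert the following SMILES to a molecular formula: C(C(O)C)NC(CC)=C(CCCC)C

C12H25NO

Heavy atoms from the SMILES: 12 C, 1 N, 1 O.
Implicit hydrogens by atom environment:
  5 × C: 2 H each → 10
  4 × C: 3 H each → 12
  2 × C: no H
  1 × C: 1 H
  1 × N: 1 H
  1 × O: 1 H
  Total hydrogens = 25.
Molecular formula: C12H25NO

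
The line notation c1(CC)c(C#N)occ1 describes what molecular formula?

Heavy atoms from the SMILES: 7 C, 1 N, 1 O.
Implicit hydrogens by atom environment:
  2 × C (aromatic): 1 H each → 2
  2 × C (aromatic): no H
  1 × C: 3 H
  1 × C: 2 H
  1 × C: no H
  1 × N: no H
  1 × O (aromatic): no H
  Total hydrogens = 7.
Molecular formula: C7H7NO

C7H7NO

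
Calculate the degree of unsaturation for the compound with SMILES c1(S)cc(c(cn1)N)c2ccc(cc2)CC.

8

Molecular formula from the SMILES: C13H14N2S.
DoU = (2C + 2 + N − H − X)/2 = (2·13 + 2 + 2 − 14 − 0)/2 = 16/2 = 8.
(Structurally: 2 ring(s) + 6 π bond(s) = 8.)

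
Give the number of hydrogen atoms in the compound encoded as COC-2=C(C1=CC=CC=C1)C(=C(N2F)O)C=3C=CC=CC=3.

Hydrogens are implicit in SMILES; fill each atom to its normal valence:
  10 × C (aromatic): 1 H each → 10
  6 × C (aromatic): no H
  1 × C: 3 H
  1 × F: no H
  1 × N (aromatic): no H
  1 × O: 1 H
  1 × O: no H
  Total hydrogens = 14.

14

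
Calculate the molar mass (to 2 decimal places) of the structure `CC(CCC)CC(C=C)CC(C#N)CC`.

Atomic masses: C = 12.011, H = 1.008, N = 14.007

207.36

Molecular formula: C14H25N.
M = 14×12.011 + 25×1.008 + 1×14.007 = 207.36 g/mol.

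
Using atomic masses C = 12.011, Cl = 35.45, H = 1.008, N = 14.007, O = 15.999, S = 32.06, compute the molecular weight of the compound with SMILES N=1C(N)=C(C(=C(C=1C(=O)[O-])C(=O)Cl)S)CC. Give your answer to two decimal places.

Molecular formula: C9H8ClN2O3S-.
M = 9×12.011 + 1×35.45 + 8×1.008 + 2×14.007 + 3×15.999 + 1×32.06 = 259.68 g/mol.

259.68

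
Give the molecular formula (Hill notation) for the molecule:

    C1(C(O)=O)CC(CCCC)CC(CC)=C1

Heavy atoms from the SMILES: 13 C, 2 O.
Implicit hydrogens by atom environment:
  6 × C: 2 H each → 12
  3 × C: 1 H each → 3
  2 × C: 3 H each → 6
  2 × C: no H
  1 × O: 1 H
  1 × O: no H
  Total hydrogens = 22.
Molecular formula: C13H22O2

C13H22O2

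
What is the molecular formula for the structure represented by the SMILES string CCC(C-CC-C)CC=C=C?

Heavy atoms from the SMILES: 11 C.
Implicit hydrogens by atom environment:
  6 × C: 2 H each → 12
  2 × C: 3 H each → 6
  2 × C: 1 H each → 2
  1 × C: no H
  Total hydrogens = 20.
Molecular formula: C11H20

C11H20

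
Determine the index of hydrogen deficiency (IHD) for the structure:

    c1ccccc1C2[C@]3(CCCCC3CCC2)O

Molecular formula from the SMILES: C16H22O.
DoU = (2C + 2 + N − H − X)/2 = (2·16 + 2 + 0 − 22 − 0)/2 = 12/2 = 6.
(Structurally: 3 ring(s) + 3 π bond(s) = 6.)

6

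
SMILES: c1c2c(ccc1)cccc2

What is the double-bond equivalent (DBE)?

Molecular formula from the SMILES: C10H8.
DoU = (2C + 2 + N − H − X)/2 = (2·10 + 2 + 0 − 8 − 0)/2 = 14/2 = 7.
(Structurally: 2 ring(s) + 5 π bond(s) = 7.)

7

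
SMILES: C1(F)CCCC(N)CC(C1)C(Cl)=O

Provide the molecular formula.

Heavy atoms from the SMILES: 9 C, 1 Cl, 1 F, 1 N, 1 O.
Implicit hydrogens by atom environment:
  5 × C: 2 H each → 10
  3 × C: 1 H each → 3
  1 × C: no H
  1 × Cl: no H
  1 × F: no H
  1 × N: 2 H
  1 × O: no H
  Total hydrogens = 15.
Molecular formula: C9H15ClFNO

C9H15ClFNO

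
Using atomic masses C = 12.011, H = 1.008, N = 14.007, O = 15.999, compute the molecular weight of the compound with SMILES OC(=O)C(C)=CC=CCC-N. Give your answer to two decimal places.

155.20

Molecular formula: C8H13NO2.
M = 8×12.011 + 13×1.008 + 1×14.007 + 2×15.999 = 155.20 g/mol.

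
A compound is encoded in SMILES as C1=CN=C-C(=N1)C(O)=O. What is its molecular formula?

C5H4N2O2

Heavy atoms from the SMILES: 5 C, 2 N, 2 O.
Implicit hydrogens by atom environment:
  3 × C (aromatic): 1 H each → 3
  2 × N (aromatic): no H
  1 × C (aromatic): no H
  1 × C: no H
  1 × O: 1 H
  1 × O: no H
  Total hydrogens = 4.
Molecular formula: C5H4N2O2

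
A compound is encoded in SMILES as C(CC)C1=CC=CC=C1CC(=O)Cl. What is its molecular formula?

C11H13ClO

Heavy atoms from the SMILES: 11 C, 1 Cl, 1 O.
Implicit hydrogens by atom environment:
  4 × C (aromatic): 1 H each → 4
  3 × C: 2 H each → 6
  2 × C (aromatic): no H
  1 × C: 3 H
  1 × C: no H
  1 × Cl: no H
  1 × O: no H
  Total hydrogens = 13.
Molecular formula: C11H13ClO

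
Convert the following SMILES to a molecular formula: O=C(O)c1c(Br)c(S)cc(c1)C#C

Heavy atoms from the SMILES: 1 Br, 9 C, 2 O, 1 S.
Implicit hydrogens by atom environment:
  4 × C (aromatic): no H
  2 × C (aromatic): 1 H each → 2
  2 × C: no H
  1 × Br: no H
  1 × C: 1 H
  1 × O: 1 H
  1 × O: no H
  1 × S: 1 H
  Total hydrogens = 5.
Molecular formula: C9H5BrO2S

C9H5BrO2S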